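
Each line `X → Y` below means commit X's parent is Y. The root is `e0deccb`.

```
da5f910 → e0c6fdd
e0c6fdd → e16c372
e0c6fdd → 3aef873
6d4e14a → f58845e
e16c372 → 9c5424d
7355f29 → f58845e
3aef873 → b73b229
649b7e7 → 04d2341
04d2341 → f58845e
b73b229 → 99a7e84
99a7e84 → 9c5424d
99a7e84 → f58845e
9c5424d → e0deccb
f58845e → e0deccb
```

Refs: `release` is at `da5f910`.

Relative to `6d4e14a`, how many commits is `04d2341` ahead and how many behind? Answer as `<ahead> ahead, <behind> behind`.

1 ahead, 1 behind

Reachable from 04d2341: {04d2341, e0deccb, f58845e}.
Reachable from 6d4e14a: {6d4e14a, e0deccb, f58845e}.
Only in 04d2341's history (ahead): {04d2341} — 1.
Only in 6d4e14a's history (behind): {6d4e14a} — 1.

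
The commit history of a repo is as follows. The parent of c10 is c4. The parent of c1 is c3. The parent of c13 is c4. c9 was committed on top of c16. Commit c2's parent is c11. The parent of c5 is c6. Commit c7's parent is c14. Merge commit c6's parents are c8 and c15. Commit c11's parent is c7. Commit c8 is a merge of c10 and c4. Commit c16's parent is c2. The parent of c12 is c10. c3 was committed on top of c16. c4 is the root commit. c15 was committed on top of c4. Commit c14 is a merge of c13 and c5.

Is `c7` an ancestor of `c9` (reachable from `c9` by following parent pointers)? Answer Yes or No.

Yes

Ancestors of c9 (commits reachable by following parents): {c10, c11, c13, c14, c15, c16, c2, c4, c5, c6, c7, c8, c9}.
c7 is in that set, so it is an ancestor of c9.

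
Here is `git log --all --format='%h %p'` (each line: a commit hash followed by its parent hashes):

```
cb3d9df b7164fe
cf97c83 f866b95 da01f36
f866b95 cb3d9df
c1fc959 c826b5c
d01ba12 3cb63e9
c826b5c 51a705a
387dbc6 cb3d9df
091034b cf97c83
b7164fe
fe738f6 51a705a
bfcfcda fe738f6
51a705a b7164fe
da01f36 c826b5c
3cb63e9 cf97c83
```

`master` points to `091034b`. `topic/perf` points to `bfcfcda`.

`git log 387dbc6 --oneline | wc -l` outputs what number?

3

Walking parent pointers from 387dbc6: reachable set = {387dbc6, b7164fe, cb3d9df}.
That is 3 commits.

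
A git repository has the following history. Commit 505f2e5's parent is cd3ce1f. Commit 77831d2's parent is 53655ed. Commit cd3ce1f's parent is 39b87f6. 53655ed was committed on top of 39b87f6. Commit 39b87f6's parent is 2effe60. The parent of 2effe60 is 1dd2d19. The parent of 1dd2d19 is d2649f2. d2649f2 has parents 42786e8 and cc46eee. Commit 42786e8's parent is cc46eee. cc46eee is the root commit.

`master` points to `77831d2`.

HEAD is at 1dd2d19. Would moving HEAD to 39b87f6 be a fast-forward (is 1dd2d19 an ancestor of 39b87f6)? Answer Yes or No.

Yes

A fast-forward from 1dd2d19 to 39b87f6 is possible iff 1dd2d19 is an ancestor of 39b87f6.
Ancestors of 39b87f6: {1dd2d19, 2effe60, 39b87f6, 42786e8, cc46eee, d2649f2}.
1dd2d19 is among them, so fast-forward is possible.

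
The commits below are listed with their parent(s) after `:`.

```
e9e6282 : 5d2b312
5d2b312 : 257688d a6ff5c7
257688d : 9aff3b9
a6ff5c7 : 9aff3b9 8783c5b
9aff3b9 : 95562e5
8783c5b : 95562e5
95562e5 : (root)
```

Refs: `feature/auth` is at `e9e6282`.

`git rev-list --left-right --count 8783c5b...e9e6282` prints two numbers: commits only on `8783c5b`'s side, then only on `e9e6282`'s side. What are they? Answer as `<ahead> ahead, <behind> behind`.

0 ahead, 5 behind

Reachable from 8783c5b: {8783c5b, 95562e5}.
Reachable from e9e6282: {257688d, 5d2b312, 8783c5b, 95562e5, 9aff3b9, a6ff5c7, e9e6282}.
Only in 8783c5b's history (ahead): {} — 0.
Only in e9e6282's history (behind): {257688d, 5d2b312, 9aff3b9, a6ff5c7, e9e6282} — 5.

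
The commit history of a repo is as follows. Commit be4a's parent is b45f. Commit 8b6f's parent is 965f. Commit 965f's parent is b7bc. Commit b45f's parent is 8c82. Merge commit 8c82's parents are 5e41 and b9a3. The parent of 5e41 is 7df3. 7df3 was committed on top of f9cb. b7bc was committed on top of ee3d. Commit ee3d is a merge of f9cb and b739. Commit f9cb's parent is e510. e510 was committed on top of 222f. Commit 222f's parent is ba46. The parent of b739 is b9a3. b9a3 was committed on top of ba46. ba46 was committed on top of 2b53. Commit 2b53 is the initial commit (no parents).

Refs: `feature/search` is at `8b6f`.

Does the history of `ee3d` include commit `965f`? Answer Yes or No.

No

Ancestors of ee3d: {222f, 2b53, b739, b9a3, ba46, e510, ee3d, f9cb}.
965f is not in that set, so it is not an ancestor of ee3d.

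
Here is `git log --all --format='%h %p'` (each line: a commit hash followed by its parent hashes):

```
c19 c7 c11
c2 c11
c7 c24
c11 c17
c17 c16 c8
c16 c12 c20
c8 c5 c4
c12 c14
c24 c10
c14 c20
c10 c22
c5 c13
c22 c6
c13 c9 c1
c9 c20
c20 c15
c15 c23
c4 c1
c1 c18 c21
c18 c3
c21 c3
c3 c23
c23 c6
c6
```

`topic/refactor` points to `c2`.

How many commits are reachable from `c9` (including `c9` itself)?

5

Walking parent pointers from c9: reachable set = {c15, c20, c23, c6, c9}.
That is 5 commits.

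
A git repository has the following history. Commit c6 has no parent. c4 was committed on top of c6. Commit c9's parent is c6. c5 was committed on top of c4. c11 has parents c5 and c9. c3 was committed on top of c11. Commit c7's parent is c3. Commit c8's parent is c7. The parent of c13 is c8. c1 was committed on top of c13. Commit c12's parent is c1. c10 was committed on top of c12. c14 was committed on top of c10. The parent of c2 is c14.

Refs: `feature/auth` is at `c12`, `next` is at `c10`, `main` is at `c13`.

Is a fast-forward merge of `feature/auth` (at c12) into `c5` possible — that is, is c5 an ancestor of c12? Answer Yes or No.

A fast-forward from c5 to c12 is possible iff c5 is an ancestor of c12.
Ancestors of c12: {c1, c11, c12, c13, c3, c4, c5, c6, c7, c8, c9}.
c5 is among them, so fast-forward is possible.

Yes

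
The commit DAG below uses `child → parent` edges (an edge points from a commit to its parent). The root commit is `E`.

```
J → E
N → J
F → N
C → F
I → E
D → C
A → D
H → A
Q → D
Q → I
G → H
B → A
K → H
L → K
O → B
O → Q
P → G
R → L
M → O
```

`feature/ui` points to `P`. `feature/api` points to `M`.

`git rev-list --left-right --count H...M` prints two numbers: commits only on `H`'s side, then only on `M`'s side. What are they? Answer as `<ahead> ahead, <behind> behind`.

Reachable from H: {A, C, D, E, F, H, J, N}.
Reachable from M: {A, B, C, D, E, F, I, J, M, N, O, Q}.
Only in H's history (ahead): {H} — 1.
Only in M's history (behind): {B, I, M, O, Q} — 5.

1 ahead, 5 behind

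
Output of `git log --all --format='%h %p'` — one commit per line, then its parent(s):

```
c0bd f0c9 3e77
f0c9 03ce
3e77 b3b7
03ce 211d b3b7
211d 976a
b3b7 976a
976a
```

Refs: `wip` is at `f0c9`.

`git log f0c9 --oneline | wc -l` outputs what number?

5

Walking parent pointers from f0c9: reachable set = {03ce, 211d, 976a, b3b7, f0c9}.
That is 5 commits.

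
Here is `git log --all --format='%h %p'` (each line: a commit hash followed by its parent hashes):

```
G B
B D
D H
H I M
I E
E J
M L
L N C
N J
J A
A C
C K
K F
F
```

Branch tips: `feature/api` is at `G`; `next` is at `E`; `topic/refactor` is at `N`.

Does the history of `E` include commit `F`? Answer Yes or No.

Ancestors of E (commits reachable by following parents): {A, C, E, F, J, K}.
F is in that set, so it is an ancestor of E.

Yes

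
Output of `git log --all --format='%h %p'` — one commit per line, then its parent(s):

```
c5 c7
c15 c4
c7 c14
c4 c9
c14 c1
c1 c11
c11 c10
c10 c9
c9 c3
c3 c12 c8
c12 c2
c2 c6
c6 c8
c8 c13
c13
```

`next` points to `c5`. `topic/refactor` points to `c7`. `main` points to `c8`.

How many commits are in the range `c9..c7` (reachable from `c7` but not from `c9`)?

5

Reachable from c7: {c1, c10, c11, c12, c13, c14, c2, c3, c6, c7, c8, c9}.
Reachable from c9: {c12, c13, c2, c3, c6, c8, c9}.
In c7's history but not c9's: {c1, c10, c11, c14, c7} — 5 commits.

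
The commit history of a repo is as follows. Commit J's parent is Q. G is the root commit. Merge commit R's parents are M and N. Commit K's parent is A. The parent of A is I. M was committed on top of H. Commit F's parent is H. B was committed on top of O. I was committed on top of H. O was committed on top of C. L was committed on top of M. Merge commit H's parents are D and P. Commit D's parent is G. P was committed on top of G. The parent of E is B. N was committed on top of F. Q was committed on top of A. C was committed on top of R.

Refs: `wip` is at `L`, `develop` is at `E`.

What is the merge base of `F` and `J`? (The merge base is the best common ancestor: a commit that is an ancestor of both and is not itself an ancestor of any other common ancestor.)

Ancestors of F: {D, F, G, H, P}.
Ancestors of J: {A, D, G, H, I, J, P, Q}.
Common ancestors: {D, G, H, P}.
Among these, H is not an ancestor of any other common ancestor — it is the merge base.

H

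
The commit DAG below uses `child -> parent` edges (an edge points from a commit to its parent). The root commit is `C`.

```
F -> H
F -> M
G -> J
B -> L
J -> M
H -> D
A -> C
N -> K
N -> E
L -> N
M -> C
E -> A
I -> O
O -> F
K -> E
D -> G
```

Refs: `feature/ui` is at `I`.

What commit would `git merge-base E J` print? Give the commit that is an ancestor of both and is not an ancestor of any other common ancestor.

C

Ancestors of E: {A, C, E}.
Ancestors of J: {C, J, M}.
Common ancestors: {C}.
The only common ancestor is C, so it is the merge base.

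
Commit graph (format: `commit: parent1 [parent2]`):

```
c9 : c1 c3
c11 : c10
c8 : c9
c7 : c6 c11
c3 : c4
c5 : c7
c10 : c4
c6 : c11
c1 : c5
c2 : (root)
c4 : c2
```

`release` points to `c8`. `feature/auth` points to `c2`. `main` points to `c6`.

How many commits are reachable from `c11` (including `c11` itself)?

Walking parent pointers from c11: reachable set = {c10, c11, c2, c4}.
That is 4 commits.

4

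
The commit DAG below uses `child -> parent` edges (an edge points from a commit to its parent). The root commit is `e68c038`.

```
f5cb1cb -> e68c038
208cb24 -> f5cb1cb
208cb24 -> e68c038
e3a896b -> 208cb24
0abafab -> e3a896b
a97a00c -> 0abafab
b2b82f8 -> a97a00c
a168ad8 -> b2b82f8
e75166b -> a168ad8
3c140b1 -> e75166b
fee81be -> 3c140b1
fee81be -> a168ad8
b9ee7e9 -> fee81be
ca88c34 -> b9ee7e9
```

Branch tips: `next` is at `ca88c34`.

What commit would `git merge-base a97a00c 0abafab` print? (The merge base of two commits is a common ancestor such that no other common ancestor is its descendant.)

Ancestors of a97a00c: {0abafab, 208cb24, a97a00c, e3a896b, e68c038, f5cb1cb}.
Ancestors of 0abafab: {0abafab, 208cb24, e3a896b, e68c038, f5cb1cb}.
Common ancestors: {0abafab, 208cb24, e3a896b, e68c038, f5cb1cb}.
Among these, 0abafab is not an ancestor of any other common ancestor — it is the merge base.

0abafab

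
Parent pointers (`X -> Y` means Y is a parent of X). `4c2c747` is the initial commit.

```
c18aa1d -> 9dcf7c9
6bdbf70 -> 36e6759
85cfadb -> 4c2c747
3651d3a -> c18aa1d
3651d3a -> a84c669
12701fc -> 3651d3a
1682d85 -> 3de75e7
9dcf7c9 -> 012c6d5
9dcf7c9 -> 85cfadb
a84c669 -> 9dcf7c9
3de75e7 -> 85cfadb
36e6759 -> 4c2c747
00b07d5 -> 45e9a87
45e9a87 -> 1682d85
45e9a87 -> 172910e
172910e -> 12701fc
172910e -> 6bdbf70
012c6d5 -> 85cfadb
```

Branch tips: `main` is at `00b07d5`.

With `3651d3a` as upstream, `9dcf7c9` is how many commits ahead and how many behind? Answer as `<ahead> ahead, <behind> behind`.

0 ahead, 3 behind

Reachable from 9dcf7c9: {012c6d5, 4c2c747, 85cfadb, 9dcf7c9}.
Reachable from 3651d3a: {012c6d5, 3651d3a, 4c2c747, 85cfadb, 9dcf7c9, a84c669, c18aa1d}.
Only in 9dcf7c9's history (ahead): {} — 0.
Only in 3651d3a's history (behind): {3651d3a, a84c669, c18aa1d} — 3.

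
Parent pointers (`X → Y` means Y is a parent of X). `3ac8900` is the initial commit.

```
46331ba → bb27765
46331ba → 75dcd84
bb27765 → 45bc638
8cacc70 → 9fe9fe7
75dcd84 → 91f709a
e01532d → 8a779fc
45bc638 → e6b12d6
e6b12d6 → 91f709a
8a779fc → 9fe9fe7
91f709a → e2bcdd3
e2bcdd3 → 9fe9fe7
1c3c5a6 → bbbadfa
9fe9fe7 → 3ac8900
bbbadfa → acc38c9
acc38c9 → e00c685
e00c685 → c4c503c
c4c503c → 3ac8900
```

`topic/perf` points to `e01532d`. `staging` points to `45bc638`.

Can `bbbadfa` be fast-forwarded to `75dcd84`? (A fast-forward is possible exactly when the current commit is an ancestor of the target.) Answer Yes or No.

A fast-forward from bbbadfa to 75dcd84 is possible iff bbbadfa is an ancestor of 75dcd84.
Ancestors of 75dcd84: {3ac8900, 75dcd84, 91f709a, 9fe9fe7, e2bcdd3}.
bbbadfa is not among them, so fast-forward is not possible.

No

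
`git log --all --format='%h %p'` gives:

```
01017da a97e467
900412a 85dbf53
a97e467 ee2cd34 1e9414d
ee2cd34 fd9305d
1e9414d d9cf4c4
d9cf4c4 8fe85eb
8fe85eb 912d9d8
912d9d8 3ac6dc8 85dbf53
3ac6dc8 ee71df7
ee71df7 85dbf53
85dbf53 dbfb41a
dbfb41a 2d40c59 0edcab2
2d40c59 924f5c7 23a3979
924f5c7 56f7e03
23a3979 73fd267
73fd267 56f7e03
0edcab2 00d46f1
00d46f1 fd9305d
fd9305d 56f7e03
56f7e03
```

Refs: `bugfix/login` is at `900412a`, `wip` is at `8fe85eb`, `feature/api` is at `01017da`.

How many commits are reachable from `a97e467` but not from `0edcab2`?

14

Reachable from a97e467: {00d46f1, 0edcab2, 1e9414d, 23a3979, 2d40c59, 3ac6dc8, 56f7e03, 73fd267, 85dbf53, 8fe85eb, 912d9d8, 924f5c7, a97e467, d9cf4c4, dbfb41a, ee2cd34, ee71df7, fd9305d}.
Reachable from 0edcab2: {00d46f1, 0edcab2, 56f7e03, fd9305d}.
In a97e467's history but not 0edcab2's: {1e9414d, 23a3979, 2d40c59, 3ac6dc8, 73fd267, 85dbf53, 8fe85eb, 912d9d8, 924f5c7, a97e467, d9cf4c4, dbfb41a, ee2cd34, ee71df7} — 14 commits.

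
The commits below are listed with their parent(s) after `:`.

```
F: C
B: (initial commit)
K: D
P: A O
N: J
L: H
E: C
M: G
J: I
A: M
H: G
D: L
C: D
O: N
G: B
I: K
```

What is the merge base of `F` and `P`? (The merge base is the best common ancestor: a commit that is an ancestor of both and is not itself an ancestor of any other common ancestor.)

D

Ancestors of F: {B, C, D, F, G, H, L}.
Ancestors of P: {A, B, D, G, H, I, J, K, L, M, N, O, P}.
Common ancestors: {B, D, G, H, L}.
Among these, D is not an ancestor of any other common ancestor — it is the merge base.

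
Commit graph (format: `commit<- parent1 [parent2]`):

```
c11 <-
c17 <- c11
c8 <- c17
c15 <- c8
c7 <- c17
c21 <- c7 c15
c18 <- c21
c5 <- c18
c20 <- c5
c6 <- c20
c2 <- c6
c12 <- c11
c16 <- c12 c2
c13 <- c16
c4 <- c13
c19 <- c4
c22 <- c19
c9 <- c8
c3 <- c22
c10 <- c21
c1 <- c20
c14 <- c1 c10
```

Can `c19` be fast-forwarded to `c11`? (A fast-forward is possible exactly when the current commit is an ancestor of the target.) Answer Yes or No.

A fast-forward from c19 to c11 is possible iff c19 is an ancestor of c11.
Ancestors of c11: {c11}.
c19 is not among them, so fast-forward is not possible.

No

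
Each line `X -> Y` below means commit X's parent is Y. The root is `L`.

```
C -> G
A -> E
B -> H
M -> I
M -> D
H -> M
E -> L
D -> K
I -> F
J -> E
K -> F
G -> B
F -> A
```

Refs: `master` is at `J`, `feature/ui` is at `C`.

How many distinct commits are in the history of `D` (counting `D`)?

Walking parent pointers from D: reachable set = {A, D, E, F, K, L}.
That is 6 commits.

6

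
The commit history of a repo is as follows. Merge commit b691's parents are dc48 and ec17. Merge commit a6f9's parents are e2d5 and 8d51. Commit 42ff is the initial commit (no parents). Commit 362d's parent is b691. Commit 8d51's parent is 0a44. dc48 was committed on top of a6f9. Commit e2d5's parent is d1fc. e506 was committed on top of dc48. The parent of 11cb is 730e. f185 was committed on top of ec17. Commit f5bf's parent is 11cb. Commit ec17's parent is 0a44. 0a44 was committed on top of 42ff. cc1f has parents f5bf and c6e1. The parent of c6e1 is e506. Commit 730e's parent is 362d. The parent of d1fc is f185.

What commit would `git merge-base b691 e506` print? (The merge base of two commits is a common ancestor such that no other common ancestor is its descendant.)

dc48

Ancestors of b691: {0a44, 42ff, 8d51, a6f9, b691, d1fc, dc48, e2d5, ec17, f185}.
Ancestors of e506: {0a44, 42ff, 8d51, a6f9, d1fc, dc48, e2d5, e506, ec17, f185}.
Common ancestors: {0a44, 42ff, 8d51, a6f9, d1fc, dc48, e2d5, ec17, f185}.
Among these, dc48 is not an ancestor of any other common ancestor — it is the merge base.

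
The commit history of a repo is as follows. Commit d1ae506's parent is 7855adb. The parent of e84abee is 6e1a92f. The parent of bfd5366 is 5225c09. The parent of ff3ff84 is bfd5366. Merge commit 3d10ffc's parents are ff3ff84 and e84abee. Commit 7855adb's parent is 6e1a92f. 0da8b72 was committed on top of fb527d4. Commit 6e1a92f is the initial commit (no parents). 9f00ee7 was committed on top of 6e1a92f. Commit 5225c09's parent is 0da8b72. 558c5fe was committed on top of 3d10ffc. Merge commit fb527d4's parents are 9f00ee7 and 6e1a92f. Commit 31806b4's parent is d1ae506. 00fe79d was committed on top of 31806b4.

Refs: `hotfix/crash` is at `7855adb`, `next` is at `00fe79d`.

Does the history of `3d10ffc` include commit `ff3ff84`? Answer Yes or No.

Yes

Ancestors of 3d10ffc (commits reachable by following parents): {0da8b72, 3d10ffc, 5225c09, 6e1a92f, 9f00ee7, bfd5366, e84abee, fb527d4, ff3ff84}.
ff3ff84 is in that set, so it is an ancestor of 3d10ffc.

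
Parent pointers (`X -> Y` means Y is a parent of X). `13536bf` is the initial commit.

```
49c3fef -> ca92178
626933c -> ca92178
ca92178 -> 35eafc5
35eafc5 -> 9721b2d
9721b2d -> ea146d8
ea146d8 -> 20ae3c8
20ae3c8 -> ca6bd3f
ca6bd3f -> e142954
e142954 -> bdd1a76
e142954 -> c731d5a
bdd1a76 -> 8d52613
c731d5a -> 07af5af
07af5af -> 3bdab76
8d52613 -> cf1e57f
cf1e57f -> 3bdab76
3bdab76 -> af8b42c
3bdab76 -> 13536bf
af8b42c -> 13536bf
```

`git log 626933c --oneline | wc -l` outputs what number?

Walking parent pointers from 626933c: reachable set = {07af5af, 13536bf, 20ae3c8, 35eafc5, 3bdab76, 626933c, 8d52613, 9721b2d, af8b42c, bdd1a76, c731d5a, ca6bd3f, ca92178, cf1e57f, e142954, ea146d8}.
That is 16 commits.

16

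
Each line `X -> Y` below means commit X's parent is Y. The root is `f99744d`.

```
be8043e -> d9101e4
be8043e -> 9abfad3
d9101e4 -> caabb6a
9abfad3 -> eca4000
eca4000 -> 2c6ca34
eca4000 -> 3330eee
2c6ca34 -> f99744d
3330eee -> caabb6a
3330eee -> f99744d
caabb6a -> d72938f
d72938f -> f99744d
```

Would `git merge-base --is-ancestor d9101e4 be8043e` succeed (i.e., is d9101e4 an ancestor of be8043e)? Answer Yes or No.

Ancestors of be8043e (commits reachable by following parents): {2c6ca34, 3330eee, 9abfad3, be8043e, caabb6a, d72938f, d9101e4, eca4000, f99744d}.
d9101e4 is in that set, so it is an ancestor of be8043e.

Yes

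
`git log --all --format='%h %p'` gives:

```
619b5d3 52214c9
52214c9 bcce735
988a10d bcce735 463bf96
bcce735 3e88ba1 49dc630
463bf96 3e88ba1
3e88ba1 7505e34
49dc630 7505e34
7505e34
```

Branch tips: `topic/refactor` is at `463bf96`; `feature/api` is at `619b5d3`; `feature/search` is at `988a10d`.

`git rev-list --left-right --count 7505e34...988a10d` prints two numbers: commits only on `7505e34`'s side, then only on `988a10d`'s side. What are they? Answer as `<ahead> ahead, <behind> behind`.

Reachable from 7505e34: {7505e34}.
Reachable from 988a10d: {3e88ba1, 463bf96, 49dc630, 7505e34, 988a10d, bcce735}.
Only in 7505e34's history (ahead): {} — 0.
Only in 988a10d's history (behind): {3e88ba1, 463bf96, 49dc630, 988a10d, bcce735} — 5.

0 ahead, 5 behind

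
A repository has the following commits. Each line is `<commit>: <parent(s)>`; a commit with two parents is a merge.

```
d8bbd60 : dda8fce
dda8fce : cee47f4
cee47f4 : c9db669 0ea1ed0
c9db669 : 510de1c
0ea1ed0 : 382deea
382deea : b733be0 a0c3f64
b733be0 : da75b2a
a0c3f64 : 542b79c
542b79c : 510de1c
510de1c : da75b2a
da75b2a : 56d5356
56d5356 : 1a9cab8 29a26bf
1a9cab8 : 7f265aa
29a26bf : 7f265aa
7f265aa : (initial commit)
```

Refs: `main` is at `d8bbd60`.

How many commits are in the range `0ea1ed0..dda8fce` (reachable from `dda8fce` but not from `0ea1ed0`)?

Reachable from dda8fce: {0ea1ed0, 1a9cab8, 29a26bf, 382deea, 510de1c, 542b79c, 56d5356, 7f265aa, a0c3f64, b733be0, c9db669, cee47f4, da75b2a, dda8fce}.
Reachable from 0ea1ed0: {0ea1ed0, 1a9cab8, 29a26bf, 382deea, 510de1c, 542b79c, 56d5356, 7f265aa, a0c3f64, b733be0, da75b2a}.
In dda8fce's history but not 0ea1ed0's: {c9db669, cee47f4, dda8fce} — 3 commits.

3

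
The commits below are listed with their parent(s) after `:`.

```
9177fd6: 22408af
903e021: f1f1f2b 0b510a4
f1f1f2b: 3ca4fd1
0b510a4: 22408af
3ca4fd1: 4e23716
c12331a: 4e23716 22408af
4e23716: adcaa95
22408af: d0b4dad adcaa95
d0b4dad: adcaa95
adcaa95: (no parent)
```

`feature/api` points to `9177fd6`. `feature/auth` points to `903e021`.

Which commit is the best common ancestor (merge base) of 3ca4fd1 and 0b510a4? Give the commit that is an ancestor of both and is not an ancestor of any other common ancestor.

adcaa95

Ancestors of 3ca4fd1: {3ca4fd1, 4e23716, adcaa95}.
Ancestors of 0b510a4: {0b510a4, 22408af, adcaa95, d0b4dad}.
Common ancestors: {adcaa95}.
The only common ancestor is adcaa95, so it is the merge base.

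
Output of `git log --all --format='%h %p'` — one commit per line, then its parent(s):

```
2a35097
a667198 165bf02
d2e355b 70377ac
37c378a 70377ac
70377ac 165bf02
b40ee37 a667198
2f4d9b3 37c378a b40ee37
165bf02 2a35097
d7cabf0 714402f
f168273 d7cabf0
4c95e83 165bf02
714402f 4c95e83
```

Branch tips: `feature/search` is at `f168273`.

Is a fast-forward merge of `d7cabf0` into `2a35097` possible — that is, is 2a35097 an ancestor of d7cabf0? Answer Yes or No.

Yes

A fast-forward from 2a35097 to d7cabf0 is possible iff 2a35097 is an ancestor of d7cabf0.
Ancestors of d7cabf0: {165bf02, 2a35097, 4c95e83, 714402f, d7cabf0}.
2a35097 is among them, so fast-forward is possible.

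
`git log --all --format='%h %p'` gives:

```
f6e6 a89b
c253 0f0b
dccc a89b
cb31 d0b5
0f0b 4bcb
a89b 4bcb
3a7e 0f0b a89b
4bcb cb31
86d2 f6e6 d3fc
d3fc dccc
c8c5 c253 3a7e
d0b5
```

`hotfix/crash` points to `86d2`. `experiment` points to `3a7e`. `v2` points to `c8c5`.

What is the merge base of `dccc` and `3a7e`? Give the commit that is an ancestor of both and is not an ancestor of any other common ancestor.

Ancestors of dccc: {4bcb, a89b, cb31, d0b5, dccc}.
Ancestors of 3a7e: {0f0b, 3a7e, 4bcb, a89b, cb31, d0b5}.
Common ancestors: {4bcb, a89b, cb31, d0b5}.
Among these, a89b is not an ancestor of any other common ancestor — it is the merge base.

a89b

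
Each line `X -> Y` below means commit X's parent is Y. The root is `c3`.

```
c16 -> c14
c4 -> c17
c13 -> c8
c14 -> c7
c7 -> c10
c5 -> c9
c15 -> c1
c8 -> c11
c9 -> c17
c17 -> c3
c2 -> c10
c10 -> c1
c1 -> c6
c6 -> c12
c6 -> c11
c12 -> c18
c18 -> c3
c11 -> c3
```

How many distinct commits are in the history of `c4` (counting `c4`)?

Walking parent pointers from c4: reachable set = {c17, c3, c4}.
That is 3 commits.

3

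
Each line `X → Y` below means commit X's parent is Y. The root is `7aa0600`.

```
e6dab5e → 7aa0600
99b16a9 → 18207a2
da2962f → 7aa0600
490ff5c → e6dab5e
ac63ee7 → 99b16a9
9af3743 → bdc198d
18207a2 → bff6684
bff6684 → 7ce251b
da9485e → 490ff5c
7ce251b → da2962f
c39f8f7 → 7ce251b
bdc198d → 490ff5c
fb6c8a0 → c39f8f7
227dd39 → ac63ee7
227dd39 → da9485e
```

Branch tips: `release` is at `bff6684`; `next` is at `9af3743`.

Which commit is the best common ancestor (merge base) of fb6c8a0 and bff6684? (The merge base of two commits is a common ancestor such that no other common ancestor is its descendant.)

Ancestors of fb6c8a0: {7aa0600, 7ce251b, c39f8f7, da2962f, fb6c8a0}.
Ancestors of bff6684: {7aa0600, 7ce251b, bff6684, da2962f}.
Common ancestors: {7aa0600, 7ce251b, da2962f}.
Among these, 7ce251b is not an ancestor of any other common ancestor — it is the merge base.

7ce251b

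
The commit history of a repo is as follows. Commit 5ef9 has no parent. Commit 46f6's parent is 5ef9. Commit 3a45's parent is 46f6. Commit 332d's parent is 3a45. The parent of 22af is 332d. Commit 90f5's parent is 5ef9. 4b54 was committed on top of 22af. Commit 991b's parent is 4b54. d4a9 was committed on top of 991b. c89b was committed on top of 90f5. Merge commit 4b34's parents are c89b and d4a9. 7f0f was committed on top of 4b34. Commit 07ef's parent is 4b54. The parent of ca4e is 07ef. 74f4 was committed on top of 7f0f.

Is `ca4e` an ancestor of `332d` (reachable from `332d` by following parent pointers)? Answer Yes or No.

Ancestors of 332d: {332d, 3a45, 46f6, 5ef9}.
ca4e is not in that set, so it is not an ancestor of 332d.

No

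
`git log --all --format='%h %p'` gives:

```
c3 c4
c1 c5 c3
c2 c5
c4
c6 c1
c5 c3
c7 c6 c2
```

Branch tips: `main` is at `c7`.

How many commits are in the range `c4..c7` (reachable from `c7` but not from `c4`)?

6

Reachable from c7: {c1, c2, c3, c4, c5, c6, c7}.
Reachable from c4: {c4}.
In c7's history but not c4's: {c1, c2, c3, c5, c6, c7} — 6 commits.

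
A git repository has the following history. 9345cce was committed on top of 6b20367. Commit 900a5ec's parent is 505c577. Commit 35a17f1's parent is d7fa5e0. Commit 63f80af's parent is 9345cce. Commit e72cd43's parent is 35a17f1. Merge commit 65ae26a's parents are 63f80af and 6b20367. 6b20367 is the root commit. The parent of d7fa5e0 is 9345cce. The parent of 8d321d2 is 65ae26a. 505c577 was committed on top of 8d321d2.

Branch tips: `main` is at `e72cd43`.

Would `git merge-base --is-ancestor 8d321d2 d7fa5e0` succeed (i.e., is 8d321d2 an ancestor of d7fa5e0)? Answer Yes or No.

Ancestors of d7fa5e0: {6b20367, 9345cce, d7fa5e0}.
8d321d2 is not in that set, so it is not an ancestor of d7fa5e0.

No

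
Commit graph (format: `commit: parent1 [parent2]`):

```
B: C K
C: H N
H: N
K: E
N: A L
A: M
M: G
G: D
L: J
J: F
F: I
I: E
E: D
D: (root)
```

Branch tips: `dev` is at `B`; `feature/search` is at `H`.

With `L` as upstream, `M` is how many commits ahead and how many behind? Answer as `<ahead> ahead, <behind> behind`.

Reachable from M: {D, G, M}.
Reachable from L: {D, E, F, I, J, L}.
Only in M's history (ahead): {G, M} — 2.
Only in L's history (behind): {E, F, I, J, L} — 5.

2 ahead, 5 behind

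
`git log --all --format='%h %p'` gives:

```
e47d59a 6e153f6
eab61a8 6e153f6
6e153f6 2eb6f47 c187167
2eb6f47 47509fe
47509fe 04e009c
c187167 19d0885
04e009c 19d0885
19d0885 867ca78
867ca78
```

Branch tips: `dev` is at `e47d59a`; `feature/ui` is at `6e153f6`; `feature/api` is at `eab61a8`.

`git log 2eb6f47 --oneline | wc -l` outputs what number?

Walking parent pointers from 2eb6f47: reachable set = {04e009c, 19d0885, 2eb6f47, 47509fe, 867ca78}.
That is 5 commits.

5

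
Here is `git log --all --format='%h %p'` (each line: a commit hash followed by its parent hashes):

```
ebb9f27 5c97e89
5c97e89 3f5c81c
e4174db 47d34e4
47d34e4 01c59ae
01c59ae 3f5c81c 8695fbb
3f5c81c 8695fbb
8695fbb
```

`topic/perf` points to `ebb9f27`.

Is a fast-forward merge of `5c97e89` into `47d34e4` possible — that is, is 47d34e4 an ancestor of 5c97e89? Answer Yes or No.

A fast-forward from 47d34e4 to 5c97e89 is possible iff 47d34e4 is an ancestor of 5c97e89.
Ancestors of 5c97e89: {3f5c81c, 5c97e89, 8695fbb}.
47d34e4 is not among them, so fast-forward is not possible.

No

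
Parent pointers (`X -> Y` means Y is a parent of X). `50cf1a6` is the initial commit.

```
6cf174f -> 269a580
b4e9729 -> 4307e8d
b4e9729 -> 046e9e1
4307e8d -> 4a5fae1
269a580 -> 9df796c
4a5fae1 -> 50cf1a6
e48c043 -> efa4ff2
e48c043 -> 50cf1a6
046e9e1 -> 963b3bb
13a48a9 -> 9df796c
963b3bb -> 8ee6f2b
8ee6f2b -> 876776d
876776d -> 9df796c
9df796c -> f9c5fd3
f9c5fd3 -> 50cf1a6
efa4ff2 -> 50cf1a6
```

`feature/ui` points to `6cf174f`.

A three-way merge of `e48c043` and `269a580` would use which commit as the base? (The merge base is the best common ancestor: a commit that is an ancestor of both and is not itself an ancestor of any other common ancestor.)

Ancestors of e48c043: {50cf1a6, e48c043, efa4ff2}.
Ancestors of 269a580: {269a580, 50cf1a6, 9df796c, f9c5fd3}.
Common ancestors: {50cf1a6}.
The only common ancestor is 50cf1a6, so it is the merge base.

50cf1a6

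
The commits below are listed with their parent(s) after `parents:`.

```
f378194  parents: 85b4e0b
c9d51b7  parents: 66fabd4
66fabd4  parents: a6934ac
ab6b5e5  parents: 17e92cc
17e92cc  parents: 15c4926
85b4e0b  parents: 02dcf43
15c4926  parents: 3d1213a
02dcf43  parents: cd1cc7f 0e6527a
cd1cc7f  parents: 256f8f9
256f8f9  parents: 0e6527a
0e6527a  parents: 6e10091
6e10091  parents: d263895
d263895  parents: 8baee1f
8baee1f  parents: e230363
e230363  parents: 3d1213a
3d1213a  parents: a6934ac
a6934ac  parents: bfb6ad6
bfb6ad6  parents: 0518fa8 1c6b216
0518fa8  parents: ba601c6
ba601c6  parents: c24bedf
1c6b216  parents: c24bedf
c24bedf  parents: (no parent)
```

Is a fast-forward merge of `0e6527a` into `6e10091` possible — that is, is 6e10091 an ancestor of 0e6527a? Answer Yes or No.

A fast-forward from 6e10091 to 0e6527a is possible iff 6e10091 is an ancestor of 0e6527a.
Ancestors of 0e6527a: {0518fa8, 0e6527a, 1c6b216, 3d1213a, 6e10091, 8baee1f, a6934ac, ba601c6, bfb6ad6, c24bedf, d263895, e230363}.
6e10091 is among them, so fast-forward is possible.

Yes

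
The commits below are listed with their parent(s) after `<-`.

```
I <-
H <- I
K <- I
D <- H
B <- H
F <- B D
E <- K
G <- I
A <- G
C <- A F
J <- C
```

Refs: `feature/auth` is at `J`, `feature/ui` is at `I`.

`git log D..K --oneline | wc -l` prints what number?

Reachable from K: {I, K}.
Reachable from D: {D, H, I}.
In K's history but not D's: {K} — 1 commit.

1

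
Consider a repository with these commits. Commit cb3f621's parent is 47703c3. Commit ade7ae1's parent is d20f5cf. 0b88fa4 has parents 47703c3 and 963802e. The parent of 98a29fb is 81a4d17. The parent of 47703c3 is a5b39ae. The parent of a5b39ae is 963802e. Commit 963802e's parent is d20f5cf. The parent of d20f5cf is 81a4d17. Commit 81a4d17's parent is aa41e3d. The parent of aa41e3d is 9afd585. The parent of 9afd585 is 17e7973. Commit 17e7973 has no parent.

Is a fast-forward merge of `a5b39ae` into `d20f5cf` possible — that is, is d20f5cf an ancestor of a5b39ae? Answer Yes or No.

Yes

A fast-forward from d20f5cf to a5b39ae is possible iff d20f5cf is an ancestor of a5b39ae.
Ancestors of a5b39ae: {17e7973, 81a4d17, 963802e, 9afd585, a5b39ae, aa41e3d, d20f5cf}.
d20f5cf is among them, so fast-forward is possible.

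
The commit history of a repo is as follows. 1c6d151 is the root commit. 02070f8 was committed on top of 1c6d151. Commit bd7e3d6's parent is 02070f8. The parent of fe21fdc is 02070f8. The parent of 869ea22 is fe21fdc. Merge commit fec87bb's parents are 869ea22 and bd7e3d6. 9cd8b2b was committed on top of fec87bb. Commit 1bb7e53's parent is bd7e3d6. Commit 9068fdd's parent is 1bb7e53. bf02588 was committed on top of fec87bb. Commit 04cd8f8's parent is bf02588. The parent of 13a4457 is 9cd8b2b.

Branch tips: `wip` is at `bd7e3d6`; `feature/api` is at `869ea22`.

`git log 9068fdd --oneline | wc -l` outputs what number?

Walking parent pointers from 9068fdd: reachable set = {02070f8, 1bb7e53, 1c6d151, 9068fdd, bd7e3d6}.
That is 5 commits.

5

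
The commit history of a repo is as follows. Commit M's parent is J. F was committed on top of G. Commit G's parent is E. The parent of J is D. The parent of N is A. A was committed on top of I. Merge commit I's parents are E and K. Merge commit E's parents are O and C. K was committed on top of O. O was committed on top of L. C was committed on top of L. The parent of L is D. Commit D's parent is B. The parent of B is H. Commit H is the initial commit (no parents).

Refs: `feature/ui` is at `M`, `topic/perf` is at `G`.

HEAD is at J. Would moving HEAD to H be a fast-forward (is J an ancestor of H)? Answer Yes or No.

A fast-forward from J to H is possible iff J is an ancestor of H.
Ancestors of H: {H}.
J is not among them, so fast-forward is not possible.

No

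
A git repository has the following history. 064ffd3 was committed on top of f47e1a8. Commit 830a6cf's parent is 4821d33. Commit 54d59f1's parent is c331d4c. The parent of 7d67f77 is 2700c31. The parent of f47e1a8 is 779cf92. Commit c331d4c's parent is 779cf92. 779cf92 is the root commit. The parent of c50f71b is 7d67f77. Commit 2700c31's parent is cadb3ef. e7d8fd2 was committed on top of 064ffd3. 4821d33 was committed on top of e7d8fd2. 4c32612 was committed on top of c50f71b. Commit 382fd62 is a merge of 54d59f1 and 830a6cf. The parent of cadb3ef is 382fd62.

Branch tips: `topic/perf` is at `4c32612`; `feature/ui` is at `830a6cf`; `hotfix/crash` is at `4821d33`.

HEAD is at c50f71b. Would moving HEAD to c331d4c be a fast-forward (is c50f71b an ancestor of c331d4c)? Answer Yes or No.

No

A fast-forward from c50f71b to c331d4c is possible iff c50f71b is an ancestor of c331d4c.
Ancestors of c331d4c: {779cf92, c331d4c}.
c50f71b is not among them, so fast-forward is not possible.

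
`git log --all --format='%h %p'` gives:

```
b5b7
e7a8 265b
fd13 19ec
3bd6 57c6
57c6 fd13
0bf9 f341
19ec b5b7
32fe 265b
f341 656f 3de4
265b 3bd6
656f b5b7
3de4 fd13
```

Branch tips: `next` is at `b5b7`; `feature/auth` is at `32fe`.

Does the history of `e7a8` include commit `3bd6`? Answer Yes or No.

Ancestors of e7a8 (commits reachable by following parents): {19ec, 265b, 3bd6, 57c6, b5b7, e7a8, fd13}.
3bd6 is in that set, so it is an ancestor of e7a8.

Yes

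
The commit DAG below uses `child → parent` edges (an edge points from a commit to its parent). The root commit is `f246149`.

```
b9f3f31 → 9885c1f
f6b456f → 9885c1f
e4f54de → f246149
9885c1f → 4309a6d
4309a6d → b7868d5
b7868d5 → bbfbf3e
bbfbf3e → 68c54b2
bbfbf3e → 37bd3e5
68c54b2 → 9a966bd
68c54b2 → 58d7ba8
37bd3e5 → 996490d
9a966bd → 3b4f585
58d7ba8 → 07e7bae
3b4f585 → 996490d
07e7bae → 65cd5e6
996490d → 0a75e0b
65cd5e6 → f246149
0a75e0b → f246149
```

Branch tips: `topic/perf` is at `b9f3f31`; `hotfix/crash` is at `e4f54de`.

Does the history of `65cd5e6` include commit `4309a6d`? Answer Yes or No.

Ancestors of 65cd5e6: {65cd5e6, f246149}.
4309a6d is not in that set, so it is not an ancestor of 65cd5e6.

No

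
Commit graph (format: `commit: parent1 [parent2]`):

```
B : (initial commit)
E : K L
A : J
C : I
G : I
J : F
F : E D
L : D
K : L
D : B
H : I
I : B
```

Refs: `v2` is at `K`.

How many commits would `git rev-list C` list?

Walking parent pointers from C: reachable set = {B, C, I}.
That is 3 commits.

3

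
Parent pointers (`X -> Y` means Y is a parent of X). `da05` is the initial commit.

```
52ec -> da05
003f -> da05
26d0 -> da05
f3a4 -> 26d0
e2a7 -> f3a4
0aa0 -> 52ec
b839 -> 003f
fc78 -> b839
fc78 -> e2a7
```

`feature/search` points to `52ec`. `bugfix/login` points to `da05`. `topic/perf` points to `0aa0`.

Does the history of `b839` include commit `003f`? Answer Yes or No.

Yes

Ancestors of b839 (commits reachable by following parents): {003f, b839, da05}.
003f is in that set, so it is an ancestor of b839.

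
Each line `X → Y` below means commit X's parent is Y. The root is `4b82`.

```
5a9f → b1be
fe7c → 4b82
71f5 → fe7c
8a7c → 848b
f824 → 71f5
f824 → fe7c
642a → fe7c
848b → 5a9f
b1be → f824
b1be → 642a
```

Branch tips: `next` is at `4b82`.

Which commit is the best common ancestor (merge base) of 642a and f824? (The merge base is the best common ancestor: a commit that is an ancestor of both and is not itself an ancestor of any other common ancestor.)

fe7c

Ancestors of 642a: {4b82, 642a, fe7c}.
Ancestors of f824: {4b82, 71f5, f824, fe7c}.
Common ancestors: {4b82, fe7c}.
Among these, fe7c is not an ancestor of any other common ancestor — it is the merge base.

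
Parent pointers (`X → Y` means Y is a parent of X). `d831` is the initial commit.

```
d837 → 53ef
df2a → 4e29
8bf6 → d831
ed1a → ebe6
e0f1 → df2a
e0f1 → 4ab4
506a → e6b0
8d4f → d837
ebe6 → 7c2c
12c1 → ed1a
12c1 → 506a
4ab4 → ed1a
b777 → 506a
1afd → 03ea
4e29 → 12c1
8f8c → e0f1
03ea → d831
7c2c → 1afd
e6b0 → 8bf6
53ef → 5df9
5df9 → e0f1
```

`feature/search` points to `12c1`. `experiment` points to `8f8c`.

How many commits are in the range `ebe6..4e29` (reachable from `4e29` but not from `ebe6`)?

Reachable from 4e29: {03ea, 12c1, 1afd, 4e29, 506a, 7c2c, 8bf6, d831, e6b0, ebe6, ed1a}.
Reachable from ebe6: {03ea, 1afd, 7c2c, d831, ebe6}.
In 4e29's history but not ebe6's: {12c1, 4e29, 506a, 8bf6, e6b0, ed1a} — 6 commits.

6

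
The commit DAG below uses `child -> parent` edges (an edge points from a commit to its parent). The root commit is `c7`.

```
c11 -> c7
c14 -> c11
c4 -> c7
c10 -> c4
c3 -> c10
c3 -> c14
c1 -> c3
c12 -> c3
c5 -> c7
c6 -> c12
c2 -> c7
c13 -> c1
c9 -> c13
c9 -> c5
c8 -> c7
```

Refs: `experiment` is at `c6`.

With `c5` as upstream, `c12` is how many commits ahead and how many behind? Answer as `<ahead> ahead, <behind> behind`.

Reachable from c12: {c10, c11, c12, c14, c3, c4, c7}.
Reachable from c5: {c5, c7}.
Only in c12's history (ahead): {c10, c11, c12, c14, c3, c4} — 6.
Only in c5's history (behind): {c5} — 1.

6 ahead, 1 behind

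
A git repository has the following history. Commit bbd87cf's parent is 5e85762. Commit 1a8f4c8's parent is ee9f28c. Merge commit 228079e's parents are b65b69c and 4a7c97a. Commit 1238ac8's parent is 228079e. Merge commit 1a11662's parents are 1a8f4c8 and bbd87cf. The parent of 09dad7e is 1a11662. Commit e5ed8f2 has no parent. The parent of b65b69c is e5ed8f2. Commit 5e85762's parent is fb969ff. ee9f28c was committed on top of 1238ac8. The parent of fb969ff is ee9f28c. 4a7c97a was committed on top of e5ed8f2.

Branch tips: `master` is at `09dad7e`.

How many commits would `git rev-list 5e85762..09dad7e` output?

Reachable from 09dad7e: {09dad7e, 1238ac8, 1a11662, 1a8f4c8, 228079e, 4a7c97a, 5e85762, b65b69c, bbd87cf, e5ed8f2, ee9f28c, fb969ff}.
Reachable from 5e85762: {1238ac8, 228079e, 4a7c97a, 5e85762, b65b69c, e5ed8f2, ee9f28c, fb969ff}.
In 09dad7e's history but not 5e85762's: {09dad7e, 1a11662, 1a8f4c8, bbd87cf} — 4 commits.

4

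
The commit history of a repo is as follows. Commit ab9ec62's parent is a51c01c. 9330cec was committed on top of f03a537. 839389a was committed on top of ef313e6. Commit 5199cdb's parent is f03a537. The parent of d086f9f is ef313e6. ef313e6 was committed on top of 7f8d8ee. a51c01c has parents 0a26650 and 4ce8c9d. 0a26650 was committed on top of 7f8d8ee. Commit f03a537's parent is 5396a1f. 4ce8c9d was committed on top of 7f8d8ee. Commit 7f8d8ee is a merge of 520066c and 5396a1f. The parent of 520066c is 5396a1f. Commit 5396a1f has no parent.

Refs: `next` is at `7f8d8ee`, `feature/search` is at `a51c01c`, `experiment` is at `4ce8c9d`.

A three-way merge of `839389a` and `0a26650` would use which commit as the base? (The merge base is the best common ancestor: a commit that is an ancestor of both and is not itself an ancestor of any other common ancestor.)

7f8d8ee

Ancestors of 839389a: {520066c, 5396a1f, 7f8d8ee, 839389a, ef313e6}.
Ancestors of 0a26650: {0a26650, 520066c, 5396a1f, 7f8d8ee}.
Common ancestors: {520066c, 5396a1f, 7f8d8ee}.
Among these, 7f8d8ee is not an ancestor of any other common ancestor — it is the merge base.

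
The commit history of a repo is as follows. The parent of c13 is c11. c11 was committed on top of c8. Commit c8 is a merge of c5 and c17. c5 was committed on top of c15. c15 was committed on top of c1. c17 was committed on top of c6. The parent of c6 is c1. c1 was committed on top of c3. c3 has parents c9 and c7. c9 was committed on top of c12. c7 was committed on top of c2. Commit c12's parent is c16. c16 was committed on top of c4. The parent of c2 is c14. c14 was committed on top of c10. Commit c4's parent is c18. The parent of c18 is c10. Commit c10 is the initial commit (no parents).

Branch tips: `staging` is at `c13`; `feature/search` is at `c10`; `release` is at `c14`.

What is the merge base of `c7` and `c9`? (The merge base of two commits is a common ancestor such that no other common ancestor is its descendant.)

Ancestors of c7: {c10, c14, c2, c7}.
Ancestors of c9: {c10, c12, c16, c18, c4, c9}.
Common ancestors: {c10}.
The only common ancestor is c10, so it is the merge base.

c10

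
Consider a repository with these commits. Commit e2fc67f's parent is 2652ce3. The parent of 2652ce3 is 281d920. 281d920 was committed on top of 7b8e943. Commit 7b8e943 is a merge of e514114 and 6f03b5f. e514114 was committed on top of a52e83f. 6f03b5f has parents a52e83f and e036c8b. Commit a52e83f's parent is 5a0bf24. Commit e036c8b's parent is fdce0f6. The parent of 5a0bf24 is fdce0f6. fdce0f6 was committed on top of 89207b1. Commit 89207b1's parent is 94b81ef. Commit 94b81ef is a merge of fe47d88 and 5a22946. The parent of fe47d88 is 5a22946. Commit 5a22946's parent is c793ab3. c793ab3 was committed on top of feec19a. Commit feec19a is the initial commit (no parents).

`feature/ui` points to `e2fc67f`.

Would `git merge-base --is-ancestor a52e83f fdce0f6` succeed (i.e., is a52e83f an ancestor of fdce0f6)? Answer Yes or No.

Ancestors of fdce0f6: {5a22946, 89207b1, 94b81ef, c793ab3, fdce0f6, fe47d88, feec19a}.
a52e83f is not in that set, so it is not an ancestor of fdce0f6.

No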